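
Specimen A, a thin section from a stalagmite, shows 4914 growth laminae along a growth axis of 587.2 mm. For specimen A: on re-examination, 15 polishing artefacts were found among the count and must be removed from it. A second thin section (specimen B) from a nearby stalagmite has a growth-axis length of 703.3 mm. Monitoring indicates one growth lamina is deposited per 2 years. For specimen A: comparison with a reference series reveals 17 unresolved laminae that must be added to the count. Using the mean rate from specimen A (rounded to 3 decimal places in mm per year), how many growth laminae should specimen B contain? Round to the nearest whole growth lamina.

5861 growth laminae

Specimen A: correcting the raw count gives 4914 − 15 + 17 = 4916 true growth laminae.
Specimen A: at 2 years per growth lamina, 4916 × 2 = 9832 years.
A: Extension rate ≈ 587.2 / 9832 = 0.060 mm per year.
B spans 703.3 / 0.060 = 11721.67 years; at 2 years per growth lamina that is 11721.67 / 2 ≈ 5861 growth laminae.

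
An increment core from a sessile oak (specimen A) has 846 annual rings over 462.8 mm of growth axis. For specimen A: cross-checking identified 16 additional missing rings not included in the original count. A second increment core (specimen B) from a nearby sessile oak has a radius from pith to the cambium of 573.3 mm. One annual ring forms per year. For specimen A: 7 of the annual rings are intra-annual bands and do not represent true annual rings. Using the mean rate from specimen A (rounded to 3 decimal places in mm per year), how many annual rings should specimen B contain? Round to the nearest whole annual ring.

Specimen A: true annual ring count = 846 − 7 + 16 = 855.
A: Extension rate ≈ 462.8 / 855 = 0.541 mm per year.
For B, 573.3 / 0.541 = 1059.70 years ≈ 1060 annual rings.

1060 annual rings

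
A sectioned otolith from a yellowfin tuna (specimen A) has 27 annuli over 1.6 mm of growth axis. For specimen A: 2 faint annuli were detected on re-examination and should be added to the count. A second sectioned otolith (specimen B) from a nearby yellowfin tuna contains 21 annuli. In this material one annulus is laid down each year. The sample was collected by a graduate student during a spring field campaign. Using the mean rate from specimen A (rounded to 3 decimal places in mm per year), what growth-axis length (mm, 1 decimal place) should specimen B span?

Specimen A: correcting the raw count gives 27 + 2 = 29 true annuli.
A: 1.6 mm over 29 years gives 1.6 / 29 ≈ 0.055 mm/yr.
B's length ≈ 0.055 × 21 = 1.2 mm.

1.2 mm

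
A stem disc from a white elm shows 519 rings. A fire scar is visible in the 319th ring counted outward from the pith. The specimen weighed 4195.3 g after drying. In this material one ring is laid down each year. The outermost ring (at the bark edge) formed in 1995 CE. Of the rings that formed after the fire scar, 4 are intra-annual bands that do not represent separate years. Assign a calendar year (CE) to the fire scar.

1799 CE

Between ring 319 and the bark edge there are 519 − 319 = 200 rings.
200 − 4 false = 196 true rings after the fire scar.
1995 − 196 = 1799 CE.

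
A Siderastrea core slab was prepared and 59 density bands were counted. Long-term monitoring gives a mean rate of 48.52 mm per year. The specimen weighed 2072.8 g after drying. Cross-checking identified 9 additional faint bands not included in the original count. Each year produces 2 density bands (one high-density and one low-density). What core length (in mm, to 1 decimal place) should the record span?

1649.7 mm

True density band count = 59 + 9 = 68.
68 density bands at 2 per year is 68 / 2 = 34 years.
Predicted length = 48.52 mm/year × 34 years = 1649.7 mm.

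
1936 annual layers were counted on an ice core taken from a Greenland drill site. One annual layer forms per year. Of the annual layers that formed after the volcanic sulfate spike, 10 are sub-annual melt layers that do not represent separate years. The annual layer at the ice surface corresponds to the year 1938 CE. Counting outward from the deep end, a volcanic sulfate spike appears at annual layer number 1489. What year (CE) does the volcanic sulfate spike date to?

Between annual layer 1489 and the ice surface there are 1936 − 1489 = 447 annual layers.
Excluding 10 false annual layers: 447 − 10 = 437.
The annual layer at the ice surface is 1938 CE, so the volcanic sulfate spike dates to 1938 − 437 = 1501 CE.

1501 CE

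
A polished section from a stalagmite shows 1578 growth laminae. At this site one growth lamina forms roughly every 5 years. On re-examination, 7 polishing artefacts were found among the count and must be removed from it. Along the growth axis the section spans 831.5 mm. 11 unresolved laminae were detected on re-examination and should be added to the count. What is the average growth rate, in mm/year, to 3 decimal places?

Adjusted count: 1578 − 7 + 11 = 1582 growth laminae.
1582 growth laminae at 5 years each span 1582 × 5 = 7910 years.
Extension rate ≈ 831.5 / 7910 = 0.105 mm/year.

0.105 mm/year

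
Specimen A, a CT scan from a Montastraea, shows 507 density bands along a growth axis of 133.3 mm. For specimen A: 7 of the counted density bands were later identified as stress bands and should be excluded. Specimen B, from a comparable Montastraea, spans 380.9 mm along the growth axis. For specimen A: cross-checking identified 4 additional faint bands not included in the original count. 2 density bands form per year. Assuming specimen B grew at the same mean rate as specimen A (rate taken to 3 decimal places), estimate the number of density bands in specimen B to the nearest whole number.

1440 density bands

Specimen A: true density band count = 507 − 7 + 4 = 504.
Specimen A: with 2 density bands per year, 504 / 2 = 252 years.
A: Mean rate = 133.3 mm / 252 years ≈ 0.529 mm/yr.
Specimen B: 380.9 mm / 0.529 mm per year = 720.04 years; at 2 density bands per year that is 720.04 × 2 ≈ 1440 density bands.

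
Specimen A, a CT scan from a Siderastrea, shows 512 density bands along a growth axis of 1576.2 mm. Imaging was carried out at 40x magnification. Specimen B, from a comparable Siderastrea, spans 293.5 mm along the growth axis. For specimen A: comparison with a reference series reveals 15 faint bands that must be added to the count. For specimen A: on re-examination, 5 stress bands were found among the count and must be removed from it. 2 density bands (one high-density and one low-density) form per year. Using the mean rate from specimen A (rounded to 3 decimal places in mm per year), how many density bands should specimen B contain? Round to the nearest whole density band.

97 density bands

Specimen A: correcting the raw count gives 512 − 5 + 15 = 522 true density bands.
Specimen A: 522 density bands at 2 per year is 522 / 2 = 261 years.
A: Mean rate = 1576.2 mm / 261 years ≈ 6.039 mm per year.
For B, 293.5 / 6.039 = 48.60 years; at 2 density bands per year that is 48.60 × 2 ≈ 97 density bands.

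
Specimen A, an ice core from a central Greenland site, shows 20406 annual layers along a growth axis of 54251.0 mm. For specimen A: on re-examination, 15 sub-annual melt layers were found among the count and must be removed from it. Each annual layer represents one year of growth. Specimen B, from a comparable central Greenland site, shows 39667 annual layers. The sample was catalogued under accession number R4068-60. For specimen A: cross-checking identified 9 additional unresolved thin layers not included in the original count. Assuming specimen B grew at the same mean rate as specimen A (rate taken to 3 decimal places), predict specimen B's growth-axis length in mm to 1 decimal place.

Specimen A: correcting the raw count gives 20406 − 15 + 9 = 20400 true annual layers.
A: Mean rate = 54251.0 mm / 20400 years ≈ 2.659 mm/yr.
B's length ≈ 2.659 × 39667 = 105474.6 mm.

105474.6 mm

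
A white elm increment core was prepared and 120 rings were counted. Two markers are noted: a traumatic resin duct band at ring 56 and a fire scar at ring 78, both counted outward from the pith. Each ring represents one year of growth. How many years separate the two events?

78 − 56 = 22 rings lie between the two events.
One ring per year makes the interval 22 years.

22 years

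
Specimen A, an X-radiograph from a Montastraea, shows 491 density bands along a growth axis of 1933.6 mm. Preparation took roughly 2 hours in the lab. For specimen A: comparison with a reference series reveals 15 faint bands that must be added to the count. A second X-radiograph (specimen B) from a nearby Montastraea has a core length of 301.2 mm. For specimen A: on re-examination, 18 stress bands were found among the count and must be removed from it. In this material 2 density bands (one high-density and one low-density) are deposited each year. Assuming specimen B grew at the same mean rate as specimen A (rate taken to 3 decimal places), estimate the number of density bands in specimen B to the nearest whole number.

Specimen A: after corrections the count is 491 − 18 + 15 = 488 density bands.
Specimen A: dividing by 2 density bands per year: 488 / 2 = 244 years.
A: 1933.6 mm over 244 years gives 1933.6 / 244 ≈ 7.925 mm/year.
Specimen B: 301.2 mm / 7.925 mm per year = 38.01 years; at 2 density bands per year that is 38.01 × 2 ≈ 76 density bands.

76 density bands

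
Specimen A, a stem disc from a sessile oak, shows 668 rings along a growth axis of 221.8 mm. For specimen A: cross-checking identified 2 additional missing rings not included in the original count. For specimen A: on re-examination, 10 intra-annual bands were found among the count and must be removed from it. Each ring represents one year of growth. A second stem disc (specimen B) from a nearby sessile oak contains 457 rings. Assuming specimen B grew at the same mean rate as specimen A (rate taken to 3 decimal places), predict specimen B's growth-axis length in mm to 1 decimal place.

Specimen A: true ring count = 668 − 10 + 2 = 660.
A: Extension rate ≈ 221.8 / 660 = 0.336 mm/year.
B's length ≈ 0.336 × 457 = 153.6 mm.

153.6 mm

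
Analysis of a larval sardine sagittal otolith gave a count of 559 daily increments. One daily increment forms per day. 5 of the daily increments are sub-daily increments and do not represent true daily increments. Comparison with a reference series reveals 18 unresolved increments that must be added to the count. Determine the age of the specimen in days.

572 days

True daily increment count = 559 − 5 + 18 = 572.
At one daily increment per day, that is 572 days.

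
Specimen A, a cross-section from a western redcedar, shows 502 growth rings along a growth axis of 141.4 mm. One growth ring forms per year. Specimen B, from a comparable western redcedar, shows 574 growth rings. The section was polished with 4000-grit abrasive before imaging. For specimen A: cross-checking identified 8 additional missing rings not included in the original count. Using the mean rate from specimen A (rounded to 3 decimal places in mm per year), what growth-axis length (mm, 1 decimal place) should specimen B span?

Specimen A: after corrections the count is 502 + 8 = 510 growth rings.
A: Mean rate = 141.4 mm / 510 years ≈ 0.277 mm per year.
Length of B = 0.277 × 574 = 159.0 mm.

159.0 mm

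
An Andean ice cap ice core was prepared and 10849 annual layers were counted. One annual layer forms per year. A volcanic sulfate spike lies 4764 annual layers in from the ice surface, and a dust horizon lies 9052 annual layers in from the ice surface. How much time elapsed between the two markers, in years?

4288 years

Separation: 9052 − 4764 = 4288 annual layers.
That is 4288 years at one annual layer per year.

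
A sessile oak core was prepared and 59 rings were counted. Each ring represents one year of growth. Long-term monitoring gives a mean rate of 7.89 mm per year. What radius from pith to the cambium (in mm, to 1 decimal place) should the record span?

The record spans 59 years at 7.89 mm per year.
Length ≈ 7.89 × 59 = 465.5 mm.

465.5 mm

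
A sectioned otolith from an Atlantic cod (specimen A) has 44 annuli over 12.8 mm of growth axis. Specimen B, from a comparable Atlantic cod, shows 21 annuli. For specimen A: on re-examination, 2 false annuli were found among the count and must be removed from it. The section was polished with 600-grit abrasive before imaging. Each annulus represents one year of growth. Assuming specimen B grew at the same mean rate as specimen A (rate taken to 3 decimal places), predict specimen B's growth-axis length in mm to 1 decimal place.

Specimen A: after corrections the count is 44 − 2 = 42 annuli.
A: 12.8 mm over 42 years gives 12.8 / 42 ≈ 0.305 mm per year.
Length of B = 0.305 × 21 = 6.4 mm.

6.4 mm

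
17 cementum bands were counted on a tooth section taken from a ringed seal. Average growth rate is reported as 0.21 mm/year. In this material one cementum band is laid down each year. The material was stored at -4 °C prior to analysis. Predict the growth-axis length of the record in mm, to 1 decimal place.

17 years of growth are recorded.
Length ≈ 0.21 × 17 = 3.6 mm.

3.6 mm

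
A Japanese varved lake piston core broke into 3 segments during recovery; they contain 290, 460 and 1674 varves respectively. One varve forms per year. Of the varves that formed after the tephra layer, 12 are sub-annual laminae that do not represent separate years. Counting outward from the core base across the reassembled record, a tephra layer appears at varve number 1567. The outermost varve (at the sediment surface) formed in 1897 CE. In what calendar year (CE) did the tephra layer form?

1052 CE

Total varves = 290 + 460 + 1674 = 2424.
The tephra layer sits at varve 1567 from the core base, so 2424 − 1567 = 857 varves formed after it.
Excluding 12 false varves: 857 − 12 = 845.
Counting back 845 years from 1897 CE places the tephra layer in 1897 − 845 = 1052 CE.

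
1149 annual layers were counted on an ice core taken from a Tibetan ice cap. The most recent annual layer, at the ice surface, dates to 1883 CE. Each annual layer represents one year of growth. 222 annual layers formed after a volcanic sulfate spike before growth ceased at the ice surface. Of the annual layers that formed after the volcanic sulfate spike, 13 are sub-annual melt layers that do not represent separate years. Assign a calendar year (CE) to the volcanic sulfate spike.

1674 CE

222 annual layers formed after the volcanic sulfate spike.
222 − 13 false = 209 true annual layers after the volcanic sulfate spike.
1883 − 209 = 1674 CE.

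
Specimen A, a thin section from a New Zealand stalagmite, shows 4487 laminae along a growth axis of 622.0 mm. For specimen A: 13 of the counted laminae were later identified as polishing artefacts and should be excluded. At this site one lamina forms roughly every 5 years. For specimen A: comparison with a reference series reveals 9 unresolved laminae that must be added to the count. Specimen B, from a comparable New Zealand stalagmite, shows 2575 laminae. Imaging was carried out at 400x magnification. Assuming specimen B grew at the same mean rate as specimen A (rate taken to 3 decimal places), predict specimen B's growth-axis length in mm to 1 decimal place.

360.5 mm

Specimen A: true lamina count = 4487 − 13 + 9 = 4483.
Specimen A: at 5 years per lamina, 4483 × 5 = 22415 years.
A: 622.0 mm over 22415 years gives 622.0 / 22415 ≈ 0.028 mm/year.
Specimen B: 2575 laminae at 5 years each span 2575 × 5 = 12875 years. Length of B = 0.028 × 12875 = 360.5 mm.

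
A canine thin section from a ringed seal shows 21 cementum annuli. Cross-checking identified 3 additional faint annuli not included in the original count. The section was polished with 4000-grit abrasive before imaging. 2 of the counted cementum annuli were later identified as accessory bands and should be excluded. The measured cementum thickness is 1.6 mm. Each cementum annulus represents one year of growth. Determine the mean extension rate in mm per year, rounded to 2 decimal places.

Adjusted count: 21 − 2 + 3 = 22 cementum annuli.
Mean rate = 1.6 mm / 22 years ≈ 0.07 mm per year.

0.07 mm per year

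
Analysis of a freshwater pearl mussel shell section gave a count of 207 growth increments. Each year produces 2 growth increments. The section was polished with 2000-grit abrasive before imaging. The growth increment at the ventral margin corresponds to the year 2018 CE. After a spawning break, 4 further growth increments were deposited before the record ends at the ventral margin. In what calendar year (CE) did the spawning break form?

4 growth increments formed after the spawning break.
4 growth increments at 2 per year is 4 / 2 = 2 years.
Counting back 2 years from 2018 CE places the spawning break in 2018 − 2 = 2016 CE.

2016 CE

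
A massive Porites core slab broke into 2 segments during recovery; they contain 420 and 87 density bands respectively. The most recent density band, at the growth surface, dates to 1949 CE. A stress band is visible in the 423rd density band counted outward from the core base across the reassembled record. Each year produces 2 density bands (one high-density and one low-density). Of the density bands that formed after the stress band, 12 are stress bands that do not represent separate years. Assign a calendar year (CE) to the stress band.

1913 CE

Total density bands = 420 + 87 = 507.
The stress band sits at density band 423 from the core base, so 507 − 423 = 84 density bands formed after it.
Excluding 12 false density bands: 84 − 12 = 72.
72 density bands at 2 per year is 72 / 2 = 36 years.
The density band at the growth surface is 1949 CE, so the stress band dates to 1949 − 36 = 1913 CE.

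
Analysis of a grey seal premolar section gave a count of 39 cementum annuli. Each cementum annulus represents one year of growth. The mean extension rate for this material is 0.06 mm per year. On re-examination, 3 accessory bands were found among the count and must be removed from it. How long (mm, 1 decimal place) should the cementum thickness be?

Correcting the raw count gives 39 − 3 = 36 true cementum annuli.
Length ≈ 0.06 × 36 = 2.2 mm.

2.2 mm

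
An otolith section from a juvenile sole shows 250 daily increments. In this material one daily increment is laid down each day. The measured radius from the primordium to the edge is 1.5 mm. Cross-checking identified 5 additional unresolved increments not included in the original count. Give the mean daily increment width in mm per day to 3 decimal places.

Correcting the raw count gives 250 + 5 = 255 true daily increments.
1.5 mm over 255 days gives 1.5 / 255 ≈ 0.006 mm per day.

0.006 mm per day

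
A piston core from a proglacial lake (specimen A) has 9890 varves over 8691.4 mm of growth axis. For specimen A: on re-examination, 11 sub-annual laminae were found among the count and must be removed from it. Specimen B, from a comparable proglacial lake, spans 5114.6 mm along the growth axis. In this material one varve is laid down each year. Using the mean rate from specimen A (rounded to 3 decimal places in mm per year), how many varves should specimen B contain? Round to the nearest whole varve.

Specimen A: correcting the raw count gives 9890 − 11 = 9879 true varves.
A: Extension rate ≈ 8691.4 / 9879 = 0.880 mm/year.
For B, 5114.6 / 0.880 = 5812.05 years ≈ 5812 varves.

5812 varves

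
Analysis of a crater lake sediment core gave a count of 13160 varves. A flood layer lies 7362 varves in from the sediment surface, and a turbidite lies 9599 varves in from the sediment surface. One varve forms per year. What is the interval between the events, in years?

Separation: 9599 − 7362 = 2237 varves.
That is 2237 years at one varve per year.

2237 years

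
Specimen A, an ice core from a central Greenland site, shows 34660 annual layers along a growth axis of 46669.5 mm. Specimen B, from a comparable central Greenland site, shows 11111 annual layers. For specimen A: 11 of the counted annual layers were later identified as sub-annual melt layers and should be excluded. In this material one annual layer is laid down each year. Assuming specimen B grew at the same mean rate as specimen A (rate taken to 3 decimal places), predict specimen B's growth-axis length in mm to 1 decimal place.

14966.5 mm

Specimen A: after corrections the count is 34660 − 11 = 34649 annual layers.
A: Extension rate ≈ 46669.5 / 34649 = 1.347 mm/yr.
For B, 1.347 mm/year × 11111 years = 14966.5 mm.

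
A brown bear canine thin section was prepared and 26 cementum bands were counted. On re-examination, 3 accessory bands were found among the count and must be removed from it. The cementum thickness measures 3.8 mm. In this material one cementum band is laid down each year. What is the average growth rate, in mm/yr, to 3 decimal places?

0.165 mm/yr

Correcting the raw count gives 26 − 3 = 23 true cementum bands.
3.8 mm over 23 years gives 3.8 / 23 ≈ 0.165 mm/yr.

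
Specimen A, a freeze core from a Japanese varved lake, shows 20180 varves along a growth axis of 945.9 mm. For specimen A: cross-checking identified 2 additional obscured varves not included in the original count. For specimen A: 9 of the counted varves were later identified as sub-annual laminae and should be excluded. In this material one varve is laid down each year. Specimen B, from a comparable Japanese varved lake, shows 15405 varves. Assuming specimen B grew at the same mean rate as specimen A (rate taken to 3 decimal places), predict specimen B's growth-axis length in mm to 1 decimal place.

724.0 mm

Specimen A: true varve count = 20180 − 9 + 2 = 20173.
A: Extension rate ≈ 945.9 / 20173 = 0.047 mm/yr.
Length of B = 0.047 × 15405 = 724.0 mm.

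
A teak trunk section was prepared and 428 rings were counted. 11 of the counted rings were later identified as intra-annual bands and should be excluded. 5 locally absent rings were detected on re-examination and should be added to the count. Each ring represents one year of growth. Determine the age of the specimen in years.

422 years

Correcting the raw count gives 428 − 11 + 5 = 422 true rings.
One ring per year makes the duration 422 years.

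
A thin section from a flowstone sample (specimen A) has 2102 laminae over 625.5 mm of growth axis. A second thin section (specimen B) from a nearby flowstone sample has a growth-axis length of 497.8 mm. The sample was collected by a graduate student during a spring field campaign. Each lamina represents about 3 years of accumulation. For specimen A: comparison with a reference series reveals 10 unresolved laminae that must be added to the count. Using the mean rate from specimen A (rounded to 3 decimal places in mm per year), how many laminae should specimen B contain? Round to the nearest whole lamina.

Specimen A: after corrections the count is 2102 + 10 = 2112 laminae.
Specimen A: multiplying by 3 years per lamina: 2112 × 3 = 6336 years.
A: 625.5 mm over 6336 years gives 625.5 / 6336 ≈ 0.099 mm/year.
B spans 497.8 / 0.099 = 5028.28 years; at 3 years per lamina that is 5028.28 / 3 ≈ 1676 laminae.

1676 laminae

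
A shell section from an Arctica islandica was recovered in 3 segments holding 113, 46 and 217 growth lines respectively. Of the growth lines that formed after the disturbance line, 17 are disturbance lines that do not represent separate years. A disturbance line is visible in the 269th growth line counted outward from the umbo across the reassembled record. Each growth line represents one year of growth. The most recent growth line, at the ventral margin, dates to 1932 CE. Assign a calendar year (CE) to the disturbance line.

Total growth lines = 113 + 46 + 217 = 376.
376 − 269 = 107 growth lines lie beyond the disturbance line toward the ventral margin.
107 − 17 false = 90 true growth lines after the disturbance line.
The growth line at the ventral margin is 1932 CE, so the disturbance line dates to 1932 − 90 = 1842 CE.

1842 CE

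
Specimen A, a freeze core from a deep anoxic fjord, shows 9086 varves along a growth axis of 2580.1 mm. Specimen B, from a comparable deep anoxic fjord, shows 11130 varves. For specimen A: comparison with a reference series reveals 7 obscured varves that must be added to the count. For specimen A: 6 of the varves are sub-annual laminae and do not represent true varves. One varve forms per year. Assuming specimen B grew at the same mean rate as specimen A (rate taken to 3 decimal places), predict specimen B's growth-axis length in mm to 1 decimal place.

Specimen A: after corrections the count is 9086 − 6 + 7 = 9087 varves.
A: Extension rate ≈ 2580.1 / 9087 = 0.284 mm/year.
Length of B = 0.284 × 11130 = 3160.9 mm.

3160.9 mm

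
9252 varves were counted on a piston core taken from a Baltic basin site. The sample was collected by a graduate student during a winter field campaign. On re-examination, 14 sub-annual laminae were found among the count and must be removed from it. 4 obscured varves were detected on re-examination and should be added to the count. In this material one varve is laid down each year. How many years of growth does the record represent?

Correcting the raw count gives 9252 − 14 + 4 = 9242 true varves.
One varve per year makes the duration 9242 years.

9242 yr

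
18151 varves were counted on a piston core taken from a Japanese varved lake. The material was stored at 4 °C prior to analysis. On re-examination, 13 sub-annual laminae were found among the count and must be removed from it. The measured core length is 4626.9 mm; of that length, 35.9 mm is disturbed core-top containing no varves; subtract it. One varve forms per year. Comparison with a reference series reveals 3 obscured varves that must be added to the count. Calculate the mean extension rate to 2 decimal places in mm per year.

0.25 mm per year

Correcting the raw count gives 18151 − 13 + 3 = 18141 true varves.
Removing the 35.9 mm offcut leaves 4626.9 − 35.9 = 4591.0 mm.
Extension rate ≈ 4591.0 / 18141 = 0.25 mm per year.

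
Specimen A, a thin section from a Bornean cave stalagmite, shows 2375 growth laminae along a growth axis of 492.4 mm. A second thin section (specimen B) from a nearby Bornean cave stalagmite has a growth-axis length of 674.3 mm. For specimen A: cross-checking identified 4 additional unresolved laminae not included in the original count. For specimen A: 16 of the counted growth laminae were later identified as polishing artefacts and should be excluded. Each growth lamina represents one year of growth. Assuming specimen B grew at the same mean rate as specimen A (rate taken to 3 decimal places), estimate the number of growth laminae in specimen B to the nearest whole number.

3242 growth laminae

Specimen A: correcting the raw count gives 2375 − 16 + 4 = 2363 true growth laminae.
A: 492.4 mm over 2363 years gives 492.4 / 2363 ≈ 0.208 mm/year.
B spans 674.3 / 0.208 = 3241.83 years ≈ 3242 growth laminae.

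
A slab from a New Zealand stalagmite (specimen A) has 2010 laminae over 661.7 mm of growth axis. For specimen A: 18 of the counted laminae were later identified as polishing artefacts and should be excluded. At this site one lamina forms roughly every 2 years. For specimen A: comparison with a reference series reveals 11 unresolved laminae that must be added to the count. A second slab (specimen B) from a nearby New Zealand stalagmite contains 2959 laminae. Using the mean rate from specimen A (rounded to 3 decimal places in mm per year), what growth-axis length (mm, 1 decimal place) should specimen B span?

976.5 mm

Specimen A: correcting the raw count gives 2010 − 18 + 11 = 2003 true laminae.
Specimen A: multiplying by 2 years per lamina: 2003 × 2 = 4006 years.
A: 661.7 mm over 4006 years gives 661.7 / 4006 ≈ 0.165 mm/yr.
Specimen B: multiplying by 2 years per lamina: 2959 × 2 = 5918 years. Length of B = 0.165 × 5918 = 976.5 mm.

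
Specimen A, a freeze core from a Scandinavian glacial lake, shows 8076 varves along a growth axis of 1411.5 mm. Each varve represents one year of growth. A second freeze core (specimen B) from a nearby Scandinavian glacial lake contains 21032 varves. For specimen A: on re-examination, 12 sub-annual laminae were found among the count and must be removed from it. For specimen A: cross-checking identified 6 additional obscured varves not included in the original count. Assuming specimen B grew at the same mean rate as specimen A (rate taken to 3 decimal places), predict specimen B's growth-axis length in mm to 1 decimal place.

Specimen A: after corrections the count is 8076 − 12 + 6 = 8070 varves.
A: Extension rate ≈ 1411.5 / 8070 = 0.175 mm/year.
For B, 0.175 mm/year × 21032 years = 3680.6 mm.

3680.6 mm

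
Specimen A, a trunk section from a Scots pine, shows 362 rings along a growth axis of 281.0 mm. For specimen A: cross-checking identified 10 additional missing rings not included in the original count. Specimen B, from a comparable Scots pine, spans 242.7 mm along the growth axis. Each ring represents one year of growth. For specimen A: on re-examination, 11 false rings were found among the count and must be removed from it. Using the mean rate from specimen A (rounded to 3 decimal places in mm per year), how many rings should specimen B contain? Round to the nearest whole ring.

Specimen A: after corrections the count is 362 − 11 + 10 = 361 rings.
A: Mean rate = 281.0 mm / 361 years ≈ 0.778 mm per year.
Specimen B: 242.7 mm / 0.778 mm per year = 311.95 years ≈ 312 rings.

312 rings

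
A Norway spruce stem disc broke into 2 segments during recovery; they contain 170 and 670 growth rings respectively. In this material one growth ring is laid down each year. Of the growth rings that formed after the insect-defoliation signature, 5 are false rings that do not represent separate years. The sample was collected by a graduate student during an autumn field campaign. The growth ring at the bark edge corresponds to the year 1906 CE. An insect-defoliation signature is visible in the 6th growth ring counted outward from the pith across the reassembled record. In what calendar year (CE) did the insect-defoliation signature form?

Total growth rings = 170 + 670 = 840.
840 − 6 = 834 growth rings lie beyond the insect-defoliation signature toward the bark edge.
834 − 5 false = 829 true growth rings after the insect-defoliation signature.
The growth ring at the bark edge is 1906 CE, so the insect-defoliation signature dates to 1906 − 829 = 1077 CE.

1077 CE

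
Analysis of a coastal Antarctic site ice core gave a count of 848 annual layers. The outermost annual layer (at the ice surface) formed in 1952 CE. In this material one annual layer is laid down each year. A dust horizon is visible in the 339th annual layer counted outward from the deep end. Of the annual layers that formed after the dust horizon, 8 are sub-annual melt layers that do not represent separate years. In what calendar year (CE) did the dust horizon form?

1451 CE

Between annual layer 339 and the ice surface there are 848 − 339 = 509 annual layers.
509 − 8 false = 501 true annual layers after the dust horizon.
Counting back 501 years from 1952 CE places the dust horizon in 1952 − 501 = 1451 CE.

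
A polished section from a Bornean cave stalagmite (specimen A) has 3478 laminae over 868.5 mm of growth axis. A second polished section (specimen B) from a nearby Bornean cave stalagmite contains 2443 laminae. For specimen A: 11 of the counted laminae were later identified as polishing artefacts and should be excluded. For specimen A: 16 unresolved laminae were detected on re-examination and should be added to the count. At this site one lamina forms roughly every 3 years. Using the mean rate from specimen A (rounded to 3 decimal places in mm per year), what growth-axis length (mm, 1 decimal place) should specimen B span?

Specimen A: adjusted count: 3478 − 11 + 16 = 3483 laminae.
Specimen A: multiplying by 3 years per lamina: 3483 × 3 = 10449 years.
A: Mean rate = 868.5 mm / 10449 years ≈ 0.083 mm per year.
Specimen B: multiplying by 3 years per lamina: 2443 × 3 = 7329 years. Length of B = 0.083 × 7329 = 608.3 mm.

608.3 mm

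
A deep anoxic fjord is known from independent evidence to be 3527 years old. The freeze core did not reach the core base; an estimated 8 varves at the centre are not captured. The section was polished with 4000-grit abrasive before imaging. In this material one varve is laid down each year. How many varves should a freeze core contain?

3519 varves

One varve per year gives 3527 varves over 3527 years.
Subtracting the 8 varves not captured gives 3527 − 8 = 3519 varves in the record.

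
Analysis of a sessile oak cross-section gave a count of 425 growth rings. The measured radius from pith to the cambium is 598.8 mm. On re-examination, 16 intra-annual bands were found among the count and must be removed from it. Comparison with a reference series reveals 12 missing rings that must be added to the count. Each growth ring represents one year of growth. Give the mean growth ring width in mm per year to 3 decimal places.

1.422 mm per year

True growth ring count = 425 − 16 + 12 = 421.
Mean rate = 598.8 mm / 421 years ≈ 1.422 mm per year.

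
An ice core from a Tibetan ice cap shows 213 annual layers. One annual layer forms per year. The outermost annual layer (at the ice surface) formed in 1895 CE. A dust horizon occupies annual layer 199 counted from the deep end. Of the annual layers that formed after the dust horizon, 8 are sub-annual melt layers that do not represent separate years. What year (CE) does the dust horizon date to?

1889 CE

The dust horizon sits at annual layer 199 from the deep end, so 213 − 199 = 14 annual layers formed after it.
Removing the 8 false annual layers leaves 14 − 8 = 6 true annual layers beyond the dust horizon.
1895 − 6 = 1889 CE.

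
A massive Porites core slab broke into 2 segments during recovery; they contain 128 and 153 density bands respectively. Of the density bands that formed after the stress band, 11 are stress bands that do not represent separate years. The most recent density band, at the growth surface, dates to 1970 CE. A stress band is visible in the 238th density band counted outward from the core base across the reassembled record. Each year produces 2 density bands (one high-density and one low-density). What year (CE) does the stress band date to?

1954 CE

Total density bands = 128 + 153 = 281.
281 − 238 = 43 density bands lie beyond the stress band toward the growth surface.
43 − 11 false = 32 true density bands after the stress band.
With 2 density bands per year, 32 / 2 = 16 years.
1970 − 16 = 1954 CE.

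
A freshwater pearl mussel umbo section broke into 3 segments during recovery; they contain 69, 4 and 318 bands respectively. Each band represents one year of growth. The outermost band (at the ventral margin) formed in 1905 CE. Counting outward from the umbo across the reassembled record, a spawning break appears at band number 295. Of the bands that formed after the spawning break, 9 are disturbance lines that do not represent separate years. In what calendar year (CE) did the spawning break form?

1818 CE

Total bands = 69 + 4 + 318 = 391.
The spawning break sits at band 295 from the umbo, so 391 − 295 = 96 bands formed after it.
Excluding 9 false bands: 96 − 9 = 87.
1905 − 87 = 1818 CE.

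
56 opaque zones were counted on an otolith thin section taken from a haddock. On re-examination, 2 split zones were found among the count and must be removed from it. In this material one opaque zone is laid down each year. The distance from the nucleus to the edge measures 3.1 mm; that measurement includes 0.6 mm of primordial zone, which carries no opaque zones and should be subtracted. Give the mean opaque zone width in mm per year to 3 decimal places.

0.046 mm per year

Adjusted count: 56 − 2 = 54 opaque zones.
The growth record spans 3.1 − 0.6 = 2.5 mm.
Mean rate = 2.5 mm / 54 years ≈ 0.046 mm per year.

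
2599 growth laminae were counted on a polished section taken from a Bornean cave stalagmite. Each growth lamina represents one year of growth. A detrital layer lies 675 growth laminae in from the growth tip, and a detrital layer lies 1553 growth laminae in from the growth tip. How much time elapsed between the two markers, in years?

1553 − 675 = 878 growth laminae lie between the two events.
At one growth lamina per year, 878 years elapsed between them.

878 years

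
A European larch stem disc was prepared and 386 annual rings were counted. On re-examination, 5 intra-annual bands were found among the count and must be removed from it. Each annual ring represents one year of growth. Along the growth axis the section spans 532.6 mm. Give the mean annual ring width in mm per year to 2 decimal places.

After corrections the count is 386 − 5 = 381 annual rings.
Mean rate = 532.6 mm / 381 years ≈ 1.40 mm per year.

1.40 mm per year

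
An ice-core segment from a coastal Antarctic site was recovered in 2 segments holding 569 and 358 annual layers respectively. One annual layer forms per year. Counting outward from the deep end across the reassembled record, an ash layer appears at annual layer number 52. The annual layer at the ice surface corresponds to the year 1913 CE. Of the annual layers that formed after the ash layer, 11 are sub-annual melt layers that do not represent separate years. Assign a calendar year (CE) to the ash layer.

Total annual layers = 569 + 358 = 927.
The ash layer sits at annual layer 52 from the deep end, so 927 − 52 = 875 annual layers formed after it.
Removing the 11 false annual layers leaves 875 − 11 = 864 true annual layers beyond the ash layer.
The annual layer at the ice surface is 1913 CE, so the ash layer dates to 1913 − 864 = 1049 CE.

1049 CE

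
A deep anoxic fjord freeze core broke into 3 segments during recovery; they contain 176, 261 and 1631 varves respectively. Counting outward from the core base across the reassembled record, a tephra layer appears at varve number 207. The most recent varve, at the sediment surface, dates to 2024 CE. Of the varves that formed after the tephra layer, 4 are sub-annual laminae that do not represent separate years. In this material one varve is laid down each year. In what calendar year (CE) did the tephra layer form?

Total varves = 176 + 261 + 1631 = 2068.
2068 − 207 = 1861 varves lie beyond the tephra layer toward the sediment surface.
1861 − 4 false = 1857 true varves after the tephra layer.
2024 − 1857 = 167 CE.

167 CE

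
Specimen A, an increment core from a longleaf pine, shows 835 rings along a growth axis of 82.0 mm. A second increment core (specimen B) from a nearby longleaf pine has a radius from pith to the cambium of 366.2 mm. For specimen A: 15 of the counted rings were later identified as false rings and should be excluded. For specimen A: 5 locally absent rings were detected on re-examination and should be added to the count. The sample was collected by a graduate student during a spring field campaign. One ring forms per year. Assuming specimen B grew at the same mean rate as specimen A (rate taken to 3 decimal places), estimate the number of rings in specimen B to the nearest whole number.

3699 rings

Specimen A: adjusted count: 835 − 15 + 5 = 825 rings.
A: Mean rate = 82.0 mm / 825 years ≈ 0.099 mm per year.
For B, 366.2 / 0.099 = 3698.99 years ≈ 3699 rings.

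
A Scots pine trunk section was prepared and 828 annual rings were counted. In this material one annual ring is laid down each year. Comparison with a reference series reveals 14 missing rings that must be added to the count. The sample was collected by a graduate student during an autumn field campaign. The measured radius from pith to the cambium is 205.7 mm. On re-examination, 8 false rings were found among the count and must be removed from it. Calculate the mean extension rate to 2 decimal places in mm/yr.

Correcting the raw count gives 828 − 8 + 14 = 834 true annual rings.
205.7 mm over 834 years gives 205.7 / 834 ≈ 0.25 mm/yr.

0.25 mm/yr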